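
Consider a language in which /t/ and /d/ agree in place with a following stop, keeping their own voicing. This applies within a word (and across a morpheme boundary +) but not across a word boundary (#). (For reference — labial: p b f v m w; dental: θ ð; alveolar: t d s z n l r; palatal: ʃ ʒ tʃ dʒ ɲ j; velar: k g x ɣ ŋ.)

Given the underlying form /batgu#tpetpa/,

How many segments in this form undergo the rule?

/t/ before /g/ (velar) → [k]
/t/ before /p/ (labial) → [p]
/t/ before /p/ (labial) → [p]
3 segments change.

3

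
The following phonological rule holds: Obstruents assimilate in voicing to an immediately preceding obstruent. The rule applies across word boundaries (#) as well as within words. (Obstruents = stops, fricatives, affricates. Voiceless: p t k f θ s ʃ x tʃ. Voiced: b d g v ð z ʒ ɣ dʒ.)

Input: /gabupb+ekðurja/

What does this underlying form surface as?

[gabupp+ekθurja]

/b/ after /p/ (voiceless) → [p]
/ð/ after /k/ (voiceless) → [θ]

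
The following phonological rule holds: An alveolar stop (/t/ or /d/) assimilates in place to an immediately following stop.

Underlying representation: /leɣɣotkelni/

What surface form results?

[leɣɣokkelni]

/t/ before /k/ (velar) → [k]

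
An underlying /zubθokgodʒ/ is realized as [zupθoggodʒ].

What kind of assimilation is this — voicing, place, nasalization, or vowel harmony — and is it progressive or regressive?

/b/→[p] /k/→[g].
Each target copies a feature from the following segment, so the direction is regressive.

voicing assimilation, regressive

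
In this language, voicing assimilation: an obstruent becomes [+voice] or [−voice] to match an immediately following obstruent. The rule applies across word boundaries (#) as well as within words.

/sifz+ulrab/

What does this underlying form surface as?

[sivz+ulrab]

/f/ before /z/ (voiced) → [v]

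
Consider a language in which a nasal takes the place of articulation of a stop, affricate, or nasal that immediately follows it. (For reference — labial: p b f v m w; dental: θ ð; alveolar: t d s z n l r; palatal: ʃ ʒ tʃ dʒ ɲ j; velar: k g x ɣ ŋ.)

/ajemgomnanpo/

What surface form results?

/m/ before /g/ (velar) → [ŋ]
/m/ before /n/ (alveolar) → [n]
/n/ before /p/ (labial) → [m]

[ajeŋgonnampo]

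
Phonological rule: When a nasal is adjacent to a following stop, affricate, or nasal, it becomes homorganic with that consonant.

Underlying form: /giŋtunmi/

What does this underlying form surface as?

[gintummi]

/ŋ/ before /t/ (alveolar) → [n]
/n/ before /m/ (labial) → [m]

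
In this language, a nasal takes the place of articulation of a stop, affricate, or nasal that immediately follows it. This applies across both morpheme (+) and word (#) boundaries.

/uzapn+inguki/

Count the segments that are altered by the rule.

1

/n/ before /g/ (velar) → [ŋ]
1 segment changes.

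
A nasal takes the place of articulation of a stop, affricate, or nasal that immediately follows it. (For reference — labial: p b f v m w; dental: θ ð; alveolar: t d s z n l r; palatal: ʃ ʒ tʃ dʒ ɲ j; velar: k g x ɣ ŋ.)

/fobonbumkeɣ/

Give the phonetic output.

[fobombuŋkeɣ]

/n/ before /b/ (labial) → [m]
/m/ before /k/ (velar) → [ŋ]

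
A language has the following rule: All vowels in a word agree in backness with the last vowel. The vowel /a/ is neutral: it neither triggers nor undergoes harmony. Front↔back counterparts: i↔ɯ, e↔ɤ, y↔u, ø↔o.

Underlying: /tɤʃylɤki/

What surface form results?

[teʃyleki]

/ɤ/ harmonizes with /i/ ([-back]) → [e]
/ɤ/ harmonizes with /i/ ([-back]) → [e]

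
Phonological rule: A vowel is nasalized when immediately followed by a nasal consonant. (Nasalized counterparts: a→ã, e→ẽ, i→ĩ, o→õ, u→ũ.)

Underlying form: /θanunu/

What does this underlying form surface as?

/a/ before nasal /n/ → [ã]
/u/ before nasal /n/ → [ũ]

[θãnũnu]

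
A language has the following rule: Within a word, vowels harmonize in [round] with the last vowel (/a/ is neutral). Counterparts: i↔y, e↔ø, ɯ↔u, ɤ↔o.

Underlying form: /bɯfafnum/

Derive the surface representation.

[bufafnum]

/ɯ/ harmonizes with /u/ ([+round]) → [u]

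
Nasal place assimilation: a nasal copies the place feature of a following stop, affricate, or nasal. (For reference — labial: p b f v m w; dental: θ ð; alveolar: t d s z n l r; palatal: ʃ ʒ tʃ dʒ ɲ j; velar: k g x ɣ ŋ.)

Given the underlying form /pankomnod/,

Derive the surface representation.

/n/ before /k/ (velar) → [ŋ]
/m/ before /n/ (alveolar) → [n]

[paŋkonnod]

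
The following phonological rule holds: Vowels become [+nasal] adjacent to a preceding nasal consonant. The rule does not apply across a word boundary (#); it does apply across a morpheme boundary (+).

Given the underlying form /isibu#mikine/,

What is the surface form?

[isibu#mĩkinẽ]

/i/ after nasal /m/ → [ĩ]
/e/ after nasal /n/ → [ẽ]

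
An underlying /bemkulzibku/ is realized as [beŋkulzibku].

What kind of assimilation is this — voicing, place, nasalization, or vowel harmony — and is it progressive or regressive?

/m/→[ŋ].
Each target copies a feature from the following segment, so the direction is regressive.

place assimilation, regressive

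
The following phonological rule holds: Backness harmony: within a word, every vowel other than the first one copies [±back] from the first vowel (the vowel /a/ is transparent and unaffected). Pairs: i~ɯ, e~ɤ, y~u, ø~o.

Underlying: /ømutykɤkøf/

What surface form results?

[ømytykekøf]

/u/ harmonizes with /ø/ ([-back]) → [y]
/ɤ/ harmonizes with /ø/ ([-back]) → [e]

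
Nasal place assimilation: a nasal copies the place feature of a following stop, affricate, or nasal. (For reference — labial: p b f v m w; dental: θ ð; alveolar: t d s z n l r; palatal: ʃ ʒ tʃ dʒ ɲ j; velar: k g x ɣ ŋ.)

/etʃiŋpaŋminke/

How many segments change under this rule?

3

/ŋ/ before /p/ (labial) → [m]
/ŋ/ before /m/ (labial) → [m]
/n/ before /k/ (velar) → [ŋ]
3 segments change.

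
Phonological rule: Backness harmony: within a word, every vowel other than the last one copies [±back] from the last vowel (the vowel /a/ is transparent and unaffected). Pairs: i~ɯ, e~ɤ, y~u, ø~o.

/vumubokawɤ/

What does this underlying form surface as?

[vumubokawɤ]

no segment meets the rule's conditions; no change.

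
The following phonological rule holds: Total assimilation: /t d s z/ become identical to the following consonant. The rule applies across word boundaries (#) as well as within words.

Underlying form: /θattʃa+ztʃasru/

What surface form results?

/t/ before /tʃ/ → [tʃ] (total assimilation)
/z/ before /tʃ/ → [tʃ] (total assimilation)
/s/ before /r/ → [r] (total assimilation)

[θatʃtʃa+tʃtʃarru]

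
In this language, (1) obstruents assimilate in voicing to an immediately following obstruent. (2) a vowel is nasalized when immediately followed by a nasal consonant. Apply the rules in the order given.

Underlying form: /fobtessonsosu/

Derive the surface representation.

Rule 1: /b/ before /t/ (voiceless) → [p]
After rule 1: foptessonsosu
Rule 2: /o/ before nasal /n/ → [õ]

[foptessõnsosu]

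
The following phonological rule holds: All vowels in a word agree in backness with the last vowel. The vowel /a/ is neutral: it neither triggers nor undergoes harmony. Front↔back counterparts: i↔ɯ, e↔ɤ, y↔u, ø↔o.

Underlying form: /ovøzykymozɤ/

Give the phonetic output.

/ø/ harmonizes with /ɤ/ ([+back]) → [o]
/y/ harmonizes with /ɤ/ ([+back]) → [u]
/y/ harmonizes with /ɤ/ ([+back]) → [u]

[ovozukumozɤ]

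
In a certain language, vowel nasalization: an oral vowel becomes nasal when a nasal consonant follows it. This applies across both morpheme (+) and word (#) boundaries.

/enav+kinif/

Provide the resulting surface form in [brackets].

/e/ before nasal /n/ → [ẽ]
/i/ before nasal /n/ → [ĩ]

[ẽnav+kĩnif]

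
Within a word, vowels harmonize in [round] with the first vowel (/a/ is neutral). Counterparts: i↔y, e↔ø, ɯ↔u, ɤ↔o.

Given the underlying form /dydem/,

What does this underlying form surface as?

/e/ harmonizes with /y/ ([+round]) → [ø]

[dydøm]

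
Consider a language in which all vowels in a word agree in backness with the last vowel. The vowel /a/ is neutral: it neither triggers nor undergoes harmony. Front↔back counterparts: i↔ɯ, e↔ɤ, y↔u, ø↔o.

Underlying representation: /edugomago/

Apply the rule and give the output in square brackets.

[ɤdugomago]

/e/ harmonizes with /o/ ([+back]) → [ɤ]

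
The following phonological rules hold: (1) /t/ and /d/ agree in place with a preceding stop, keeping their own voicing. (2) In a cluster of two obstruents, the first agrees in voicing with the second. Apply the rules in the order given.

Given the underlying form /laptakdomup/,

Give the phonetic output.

[lappaggomup]

Rule 1: /t/ after /p/ (labial) → [p]
Rule 1: /d/ after /k/ (velar) → [g]
After rule 1: lappakgomup
Rule 2: /k/ before /g/ (voiced) → [g]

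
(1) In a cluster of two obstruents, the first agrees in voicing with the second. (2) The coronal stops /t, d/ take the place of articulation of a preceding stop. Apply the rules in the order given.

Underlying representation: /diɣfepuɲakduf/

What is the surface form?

[dixfepuɲagguf]

Rule 1: /ɣ/ before /f/ (voiceless) → [x]
Rule 1: /k/ before /d/ (voiced) → [g]
After rule 1: dixfepuɲagduf
Rule 2: /d/ after /g/ (velar) → [g]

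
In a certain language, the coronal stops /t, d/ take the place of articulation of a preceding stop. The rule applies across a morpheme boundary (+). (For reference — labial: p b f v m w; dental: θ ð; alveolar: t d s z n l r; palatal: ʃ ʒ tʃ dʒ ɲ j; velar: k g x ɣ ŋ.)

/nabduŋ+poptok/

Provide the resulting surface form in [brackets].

[nabbuŋ+poppok]

/d/ after /b/ (labial) → [b]
/t/ after /p/ (labial) → [p]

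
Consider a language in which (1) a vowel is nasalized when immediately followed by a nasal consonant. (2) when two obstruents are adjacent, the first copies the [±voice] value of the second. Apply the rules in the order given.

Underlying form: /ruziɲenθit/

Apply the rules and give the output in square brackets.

[ruzĩɲẽnθit]

Rule 1: /i/ before nasal /ɲ/ → [ĩ]
Rule 1: /e/ before nasal /n/ → [ẽ]
After rule 1: ruzĩɲẽnθit
Rule 2: no segment meets the rule's conditions; no change.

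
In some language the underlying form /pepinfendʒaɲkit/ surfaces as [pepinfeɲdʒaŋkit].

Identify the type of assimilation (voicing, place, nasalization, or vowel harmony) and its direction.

place assimilation, regressive

/n/→[ɲ] /ɲ/→[ŋ].
Each target copies a feature from the following segment, so the direction is regressive.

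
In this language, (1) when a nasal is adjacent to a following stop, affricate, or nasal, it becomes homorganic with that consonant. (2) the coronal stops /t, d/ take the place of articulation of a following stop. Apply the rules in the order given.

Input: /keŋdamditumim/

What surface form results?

[kendanditumim]

Rule 1: /ŋ/ before /d/ (alveolar) → [n]
Rule 1: /m/ before /d/ (alveolar) → [n]
After rule 1: kendanditumim
Rule 2: no segment meets the rule's conditions; no change.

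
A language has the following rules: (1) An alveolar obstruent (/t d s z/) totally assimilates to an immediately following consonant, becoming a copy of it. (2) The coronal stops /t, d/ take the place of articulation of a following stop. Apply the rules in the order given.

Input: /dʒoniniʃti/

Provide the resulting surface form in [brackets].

[dʒoniniʃti]

Rule 1: no segment meets the rule's conditions; no change.
After rule 1: dʒoniniʃti
Rule 2: no segment meets the rule's conditions; no change.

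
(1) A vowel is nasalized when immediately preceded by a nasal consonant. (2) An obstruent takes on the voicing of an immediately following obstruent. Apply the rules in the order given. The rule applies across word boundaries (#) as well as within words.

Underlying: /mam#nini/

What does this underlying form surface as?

Rule 1: /a/ after nasal /m/ → [ã]
Rule 1: /i/ after nasal /n/ → [ĩ]
Rule 1: /i/ after nasal /n/ → [ĩ]
After rule 1: mãm#nĩnĩ
Rule 2: no segment meets the rule's conditions; no change.

[mãm#nĩnĩ]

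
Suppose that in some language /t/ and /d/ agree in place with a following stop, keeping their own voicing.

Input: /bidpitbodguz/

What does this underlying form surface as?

[bibpipbogguz]

/d/ before /p/ (labial) → [b]
/t/ before /b/ (labial) → [p]
/d/ before /g/ (velar) → [g]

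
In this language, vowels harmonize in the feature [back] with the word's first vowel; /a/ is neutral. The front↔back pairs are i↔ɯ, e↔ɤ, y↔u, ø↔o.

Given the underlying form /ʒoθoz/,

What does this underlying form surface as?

[ʒoθoz]

no segment meets the rule's conditions; no change.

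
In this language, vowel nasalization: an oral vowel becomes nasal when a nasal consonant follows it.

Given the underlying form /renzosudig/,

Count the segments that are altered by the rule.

1

/e/ before nasal /n/ → [ẽ]
1 segment changes.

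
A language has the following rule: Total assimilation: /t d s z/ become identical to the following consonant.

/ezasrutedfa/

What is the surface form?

[ezarruteffa]

/s/ before /r/ → [r] (total assimilation)
/d/ before /f/ → [f] (total assimilation)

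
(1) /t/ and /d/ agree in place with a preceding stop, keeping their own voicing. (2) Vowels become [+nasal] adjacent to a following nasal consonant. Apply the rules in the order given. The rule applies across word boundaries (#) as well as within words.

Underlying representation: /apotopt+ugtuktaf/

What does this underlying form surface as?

[apotopp+ugkukkaf]

Rule 1: /t/ after /p/ (labial) → [p]
Rule 1: /t/ after /g/ (velar) → [k]
Rule 1: /t/ after /k/ (velar) → [k]
After rule 1: apotopp+ugkukkaf
Rule 2: no segment meets the rule's conditions; no change.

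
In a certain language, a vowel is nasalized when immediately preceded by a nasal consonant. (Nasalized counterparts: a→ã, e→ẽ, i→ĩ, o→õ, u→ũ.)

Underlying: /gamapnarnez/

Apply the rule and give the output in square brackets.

/a/ after nasal /m/ → [ã]
/a/ after nasal /n/ → [ã]
/e/ after nasal /n/ → [ẽ]

[gamãpnãrnẽz]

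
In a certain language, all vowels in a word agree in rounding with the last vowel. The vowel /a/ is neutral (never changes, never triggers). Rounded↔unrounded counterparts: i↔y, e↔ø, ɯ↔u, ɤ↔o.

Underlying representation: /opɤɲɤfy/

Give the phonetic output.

/ɤ/ harmonizes with /y/ ([+round]) → [o]
/ɤ/ harmonizes with /y/ ([+round]) → [o]

[opoɲofy]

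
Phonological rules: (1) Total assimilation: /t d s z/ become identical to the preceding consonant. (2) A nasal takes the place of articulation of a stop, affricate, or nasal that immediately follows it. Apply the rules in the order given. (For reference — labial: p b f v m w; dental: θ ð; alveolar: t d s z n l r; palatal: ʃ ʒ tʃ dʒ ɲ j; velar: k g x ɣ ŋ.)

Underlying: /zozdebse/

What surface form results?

[zozzebbe]

Rule 1: /d/ after /z/ → [z] (total assimilation)
Rule 1: /s/ after /b/ → [b] (total assimilation)
After rule 1: zozzebbe
Rule 2: no segment meets the rule's conditions; no change.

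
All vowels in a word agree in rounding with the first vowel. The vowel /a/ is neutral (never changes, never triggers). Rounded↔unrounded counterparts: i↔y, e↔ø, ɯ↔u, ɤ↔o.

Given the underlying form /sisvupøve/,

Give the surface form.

[sisvɯpeve]

/u/ harmonizes with /i/ ([-round]) → [ɯ]
/ø/ harmonizes with /i/ ([-round]) → [e]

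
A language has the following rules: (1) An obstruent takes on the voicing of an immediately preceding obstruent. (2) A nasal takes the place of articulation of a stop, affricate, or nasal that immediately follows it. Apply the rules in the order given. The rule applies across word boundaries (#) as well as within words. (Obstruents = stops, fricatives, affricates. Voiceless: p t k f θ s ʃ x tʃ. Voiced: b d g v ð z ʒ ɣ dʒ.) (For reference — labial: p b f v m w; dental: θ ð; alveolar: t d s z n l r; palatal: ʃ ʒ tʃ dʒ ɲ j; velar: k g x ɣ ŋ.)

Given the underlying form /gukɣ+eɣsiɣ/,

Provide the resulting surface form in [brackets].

Rule 1: /ɣ/ after /k/ (voiceless) → [x]
Rule 1: /s/ after /ɣ/ (voiced) → [z]
After rule 1: gukx+eɣziɣ
Rule 2: no segment meets the rule's conditions; no change.

[gukx+eɣziɣ]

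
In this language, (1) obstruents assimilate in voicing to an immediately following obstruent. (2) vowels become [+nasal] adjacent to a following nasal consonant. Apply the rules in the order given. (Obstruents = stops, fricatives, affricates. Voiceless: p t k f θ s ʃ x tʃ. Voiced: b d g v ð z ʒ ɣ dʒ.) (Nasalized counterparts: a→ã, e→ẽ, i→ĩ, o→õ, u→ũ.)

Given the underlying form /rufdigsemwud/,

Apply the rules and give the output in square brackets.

Rule 1: /f/ before /d/ (voiced) → [v]
Rule 1: /g/ before /s/ (voiceless) → [k]
After rule 1: ruvdiksemwud
Rule 2: /e/ before nasal /m/ → [ẽ]

[ruvdiksẽmwud]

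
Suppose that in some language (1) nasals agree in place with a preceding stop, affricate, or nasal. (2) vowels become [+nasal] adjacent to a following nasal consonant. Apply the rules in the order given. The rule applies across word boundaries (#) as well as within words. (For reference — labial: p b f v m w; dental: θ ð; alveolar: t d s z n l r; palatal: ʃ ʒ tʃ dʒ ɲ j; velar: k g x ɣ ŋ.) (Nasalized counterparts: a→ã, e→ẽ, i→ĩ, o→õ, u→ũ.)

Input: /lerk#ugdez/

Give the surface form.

Rule 1: no segment meets the rule's conditions; no change.
After rule 1: lerk#ugdez
Rule 2: no segment meets the rule's conditions; no change.

[lerk#ugdez]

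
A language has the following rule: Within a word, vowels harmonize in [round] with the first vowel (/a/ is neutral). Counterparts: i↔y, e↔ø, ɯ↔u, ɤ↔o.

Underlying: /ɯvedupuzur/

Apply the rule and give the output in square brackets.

[ɯvedɯpɯzɯr]

/u/ harmonizes with /ɯ/ ([-round]) → [ɯ]
/u/ harmonizes with /ɯ/ ([-round]) → [ɯ]
/u/ harmonizes with /ɯ/ ([-round]) → [ɯ]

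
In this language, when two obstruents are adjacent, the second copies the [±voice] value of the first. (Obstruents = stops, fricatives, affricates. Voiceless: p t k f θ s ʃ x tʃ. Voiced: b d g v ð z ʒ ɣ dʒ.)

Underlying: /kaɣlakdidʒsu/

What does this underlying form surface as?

[kaɣlaktidʒzu]

/d/ after /k/ (voiceless) → [t]
/s/ after /dʒ/ (voiced) → [z]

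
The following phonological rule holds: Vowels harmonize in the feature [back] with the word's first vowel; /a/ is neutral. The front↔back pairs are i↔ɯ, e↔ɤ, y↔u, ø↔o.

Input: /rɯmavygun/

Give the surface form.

[rɯmavugun]

/y/ harmonizes with /ɯ/ ([+back]) → [u]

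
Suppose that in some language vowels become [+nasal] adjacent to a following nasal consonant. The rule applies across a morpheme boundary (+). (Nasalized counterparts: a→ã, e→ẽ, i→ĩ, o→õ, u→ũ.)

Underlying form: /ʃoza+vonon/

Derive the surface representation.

/o/ before nasal /n/ → [õ]
/o/ before nasal /n/ → [õ]

[ʃoza+võnõn]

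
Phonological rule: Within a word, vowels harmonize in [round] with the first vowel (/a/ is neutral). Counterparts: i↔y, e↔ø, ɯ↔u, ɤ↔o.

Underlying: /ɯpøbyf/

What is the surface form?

/ø/ harmonizes with /ɯ/ ([-round]) → [e]
/y/ harmonizes with /ɯ/ ([-round]) → [i]

[ɯpebif]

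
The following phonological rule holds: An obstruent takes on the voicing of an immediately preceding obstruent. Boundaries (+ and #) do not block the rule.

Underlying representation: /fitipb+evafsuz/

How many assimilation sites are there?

/b/ after /p/ (voiceless) → [p]
1 segment changes.

1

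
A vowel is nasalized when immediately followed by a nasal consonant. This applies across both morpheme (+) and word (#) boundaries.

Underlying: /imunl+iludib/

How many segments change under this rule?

/i/ before nasal /m/ → [ĩ]
/u/ before nasal /n/ → [ũ]
2 segments change.

2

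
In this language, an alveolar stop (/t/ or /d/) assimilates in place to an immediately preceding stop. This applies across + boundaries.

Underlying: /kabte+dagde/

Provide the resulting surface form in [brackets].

/t/ after /b/ (labial) → [p]
/d/ after /g/ (velar) → [g]

[kabpe+dagge]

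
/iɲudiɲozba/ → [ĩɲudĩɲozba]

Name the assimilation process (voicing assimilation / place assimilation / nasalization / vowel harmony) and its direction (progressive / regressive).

/i/→[ĩ] /i/→[ĩ].
Each target copies a feature from the following segment, so the direction is regressive.

nasalization, regressive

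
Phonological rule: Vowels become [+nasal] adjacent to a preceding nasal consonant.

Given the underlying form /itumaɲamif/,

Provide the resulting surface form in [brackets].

[itumãɲãmĩf]

/a/ after nasal /m/ → [ã]
/a/ after nasal /ɲ/ → [ã]
/i/ after nasal /m/ → [ĩ]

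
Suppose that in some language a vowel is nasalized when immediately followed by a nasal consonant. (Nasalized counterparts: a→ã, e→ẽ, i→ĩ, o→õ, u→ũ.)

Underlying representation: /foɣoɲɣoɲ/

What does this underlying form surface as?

[foɣõɲɣõɲ]

/o/ before nasal /ɲ/ → [õ]
/o/ before nasal /ɲ/ → [õ]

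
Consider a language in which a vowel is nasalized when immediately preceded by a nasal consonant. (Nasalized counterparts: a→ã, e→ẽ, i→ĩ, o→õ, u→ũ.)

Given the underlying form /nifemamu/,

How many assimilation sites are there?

/i/ after nasal /n/ → [ĩ]
/a/ after nasal /m/ → [ã]
/u/ after nasal /m/ → [ũ]
3 segments change.

3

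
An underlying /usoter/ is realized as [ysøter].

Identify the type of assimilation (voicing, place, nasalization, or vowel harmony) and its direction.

/u/→[y] /o/→[ø].
Vowels agree with the last vowel, so the harmony is regressive.

vowel harmony, regressive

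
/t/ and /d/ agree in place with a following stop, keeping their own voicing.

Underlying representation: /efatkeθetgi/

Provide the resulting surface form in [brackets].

/t/ before /k/ (velar) → [k]
/t/ before /g/ (velar) → [k]

[efakkeθekgi]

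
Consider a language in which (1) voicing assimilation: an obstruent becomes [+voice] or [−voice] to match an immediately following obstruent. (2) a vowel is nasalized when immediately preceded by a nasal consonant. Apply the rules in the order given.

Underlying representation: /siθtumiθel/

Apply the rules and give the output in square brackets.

[siθtumĩθel]

Rule 1: no segment meets the rule's conditions; no change.
After rule 1: siθtumiθel
Rule 2: /i/ after nasal /m/ → [ĩ]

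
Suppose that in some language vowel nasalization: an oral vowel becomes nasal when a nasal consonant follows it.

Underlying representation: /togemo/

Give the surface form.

/e/ before nasal /m/ → [ẽ]

[togẽmo]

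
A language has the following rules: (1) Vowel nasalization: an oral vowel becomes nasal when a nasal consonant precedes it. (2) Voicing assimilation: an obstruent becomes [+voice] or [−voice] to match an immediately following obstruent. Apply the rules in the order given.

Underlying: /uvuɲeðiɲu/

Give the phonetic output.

Rule 1: /e/ after nasal /ɲ/ → [ẽ]
Rule 1: /u/ after nasal /ɲ/ → [ũ]
After rule 1: uvuɲẽðiɲũ
Rule 2: no segment meets the rule's conditions; no change.

[uvuɲẽðiɲũ]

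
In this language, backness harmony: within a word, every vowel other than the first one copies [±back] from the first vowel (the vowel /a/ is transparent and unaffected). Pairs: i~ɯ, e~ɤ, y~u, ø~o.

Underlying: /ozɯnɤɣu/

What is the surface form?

no segment meets the rule's conditions; no change.

[ozɯnɤɣu]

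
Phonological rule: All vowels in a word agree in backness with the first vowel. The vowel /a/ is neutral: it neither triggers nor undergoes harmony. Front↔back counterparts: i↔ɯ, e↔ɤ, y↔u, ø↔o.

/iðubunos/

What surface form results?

[iðybynøs]

/u/ harmonizes with /i/ ([-back]) → [y]
/u/ harmonizes with /i/ ([-back]) → [y]
/o/ harmonizes with /i/ ([-back]) → [ø]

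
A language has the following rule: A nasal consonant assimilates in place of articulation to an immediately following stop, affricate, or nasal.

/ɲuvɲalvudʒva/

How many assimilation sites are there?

No segment meets the rule's conditions.

0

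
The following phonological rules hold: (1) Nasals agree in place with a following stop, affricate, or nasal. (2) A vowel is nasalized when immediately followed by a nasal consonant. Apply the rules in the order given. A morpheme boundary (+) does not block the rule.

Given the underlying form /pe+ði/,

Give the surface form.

[pe+ði]

Rule 1: no segment meets the rule's conditions; no change.
After rule 1: pe+ði
Rule 2: no segment meets the rule's conditions; no change.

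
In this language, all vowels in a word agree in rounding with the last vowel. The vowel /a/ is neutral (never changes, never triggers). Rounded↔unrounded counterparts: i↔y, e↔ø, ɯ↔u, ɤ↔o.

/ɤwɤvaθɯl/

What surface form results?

no segment meets the rule's conditions; no change.

[ɤwɤvaθɯl]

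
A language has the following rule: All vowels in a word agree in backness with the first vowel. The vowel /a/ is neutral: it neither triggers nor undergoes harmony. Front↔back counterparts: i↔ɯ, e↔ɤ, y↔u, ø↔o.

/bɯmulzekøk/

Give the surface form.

/e/ harmonizes with /ɯ/ ([+back]) → [ɤ]
/ø/ harmonizes with /ɯ/ ([+back]) → [o]

[bɯmulzɤkok]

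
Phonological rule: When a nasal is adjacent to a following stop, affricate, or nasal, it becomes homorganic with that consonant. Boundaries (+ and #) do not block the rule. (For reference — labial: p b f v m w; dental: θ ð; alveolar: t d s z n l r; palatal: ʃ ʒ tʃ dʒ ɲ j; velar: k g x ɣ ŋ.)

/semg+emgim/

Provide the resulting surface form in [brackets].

[seŋg+eŋgim]

/m/ before /g/ (velar) → [ŋ]
/m/ before /g/ (velar) → [ŋ]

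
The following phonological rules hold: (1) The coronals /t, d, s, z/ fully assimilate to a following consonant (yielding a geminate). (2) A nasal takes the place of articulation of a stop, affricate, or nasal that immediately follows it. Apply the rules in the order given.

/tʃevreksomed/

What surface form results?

Rule 1: no segment meets the rule's conditions; no change.
After rule 1: tʃevreksomed
Rule 2: no segment meets the rule's conditions; no change.

[tʃevreksomed]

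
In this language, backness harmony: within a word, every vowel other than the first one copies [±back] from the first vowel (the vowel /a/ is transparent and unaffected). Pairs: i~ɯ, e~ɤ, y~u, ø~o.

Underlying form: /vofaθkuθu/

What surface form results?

[vofaθkuθu]

no segment meets the rule's conditions; no change.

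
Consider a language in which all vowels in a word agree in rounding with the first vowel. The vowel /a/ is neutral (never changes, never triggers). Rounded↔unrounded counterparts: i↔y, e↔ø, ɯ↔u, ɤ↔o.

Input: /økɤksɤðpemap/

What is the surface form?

[økoksoðpømap]

/ɤ/ harmonizes with /ø/ ([+round]) → [o]
/ɤ/ harmonizes with /ø/ ([+round]) → [o]
/e/ harmonizes with /ø/ ([+round]) → [ø]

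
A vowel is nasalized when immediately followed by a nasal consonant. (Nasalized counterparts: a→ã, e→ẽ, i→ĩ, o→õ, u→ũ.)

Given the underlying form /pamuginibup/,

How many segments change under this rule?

/a/ before nasal /m/ → [ã]
/i/ before nasal /n/ → [ĩ]
2 segments change.

2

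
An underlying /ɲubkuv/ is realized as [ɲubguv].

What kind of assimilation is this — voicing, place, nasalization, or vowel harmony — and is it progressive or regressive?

/k/→[g].
Each target copies a feature from the preceding segment, so the direction is progressive.

voicing assimilation, progressive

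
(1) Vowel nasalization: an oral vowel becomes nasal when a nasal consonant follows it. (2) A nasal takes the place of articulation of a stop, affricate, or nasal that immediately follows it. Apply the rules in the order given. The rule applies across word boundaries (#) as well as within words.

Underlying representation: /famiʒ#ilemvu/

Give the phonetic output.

[fãmiʒ#ilẽmvu]

Rule 1: /a/ before nasal /m/ → [ã]
Rule 1: /e/ before nasal /m/ → [ẽ]
After rule 1: fãmiʒ#ilẽmvu
Rule 2: no segment meets the rule's conditions; no change.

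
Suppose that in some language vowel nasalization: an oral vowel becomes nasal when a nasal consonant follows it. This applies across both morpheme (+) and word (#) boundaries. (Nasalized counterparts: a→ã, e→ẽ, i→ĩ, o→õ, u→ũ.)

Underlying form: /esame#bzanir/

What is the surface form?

[esãme#bzãnir]

/a/ before nasal /m/ → [ã]
/a/ before nasal /n/ → [ã]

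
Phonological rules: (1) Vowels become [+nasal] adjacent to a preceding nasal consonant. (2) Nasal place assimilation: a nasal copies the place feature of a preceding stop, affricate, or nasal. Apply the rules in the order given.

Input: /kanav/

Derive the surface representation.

[kanãv]

Rule 1: /a/ after nasal /n/ → [ã]
After rule 1: kanãv
Rule 2: no segment meets the rule's conditions; no change.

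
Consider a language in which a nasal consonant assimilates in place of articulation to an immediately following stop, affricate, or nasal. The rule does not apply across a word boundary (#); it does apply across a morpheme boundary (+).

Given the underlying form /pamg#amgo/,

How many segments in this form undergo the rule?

2

/m/ before /g/ (velar) → [ŋ]
/m/ before /g/ (velar) → [ŋ]
2 segments change.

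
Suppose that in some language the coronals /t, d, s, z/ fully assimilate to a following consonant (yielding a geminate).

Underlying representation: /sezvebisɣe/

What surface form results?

[sevvebiɣɣe]

/z/ before /v/ → [v] (total assimilation)
/s/ before /ɣ/ → [ɣ] (total assimilation)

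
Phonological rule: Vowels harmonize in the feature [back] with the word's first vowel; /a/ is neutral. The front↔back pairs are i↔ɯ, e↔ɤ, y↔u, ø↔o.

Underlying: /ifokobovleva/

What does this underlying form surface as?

/o/ harmonizes with /i/ ([-back]) → [ø]
/o/ harmonizes with /i/ ([-back]) → [ø]
/o/ harmonizes with /i/ ([-back]) → [ø]

[iføkøbøvleva]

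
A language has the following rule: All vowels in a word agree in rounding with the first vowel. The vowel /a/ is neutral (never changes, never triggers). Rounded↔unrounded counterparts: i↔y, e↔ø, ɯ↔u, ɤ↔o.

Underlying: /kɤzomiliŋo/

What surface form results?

/o/ harmonizes with /ɤ/ ([-round]) → [ɤ]
/o/ harmonizes with /ɤ/ ([-round]) → [ɤ]

[kɤzɤmiliŋɤ]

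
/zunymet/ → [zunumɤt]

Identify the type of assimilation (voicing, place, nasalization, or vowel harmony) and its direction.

/y/→[u] /e/→[ɤ].
Vowels agree with the first vowel, so the harmony is progressive.

vowel harmony, progressive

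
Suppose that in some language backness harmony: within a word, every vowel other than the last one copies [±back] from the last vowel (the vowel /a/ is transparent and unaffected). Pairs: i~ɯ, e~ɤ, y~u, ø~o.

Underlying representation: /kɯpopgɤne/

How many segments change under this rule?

/ɯ/ harmonizes with /e/ ([-back]) → [i]
/o/ harmonizes with /e/ ([-back]) → [ø]
/ɤ/ harmonizes with /e/ ([-back]) → [e]
3 segments change.

3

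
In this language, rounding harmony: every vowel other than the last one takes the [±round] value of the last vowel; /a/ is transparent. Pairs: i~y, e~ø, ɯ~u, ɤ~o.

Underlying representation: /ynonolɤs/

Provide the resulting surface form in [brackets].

/y/ harmonizes with /ɤ/ ([-round]) → [i]
/o/ harmonizes with /ɤ/ ([-round]) → [ɤ]
/o/ harmonizes with /ɤ/ ([-round]) → [ɤ]

[inɤnɤlɤs]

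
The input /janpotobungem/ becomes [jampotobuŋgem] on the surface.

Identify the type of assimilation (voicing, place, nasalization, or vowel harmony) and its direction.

/n/→[m] /n/→[ŋ].
Each target copies a feature from the following segment, so the direction is regressive.

place assimilation, regressive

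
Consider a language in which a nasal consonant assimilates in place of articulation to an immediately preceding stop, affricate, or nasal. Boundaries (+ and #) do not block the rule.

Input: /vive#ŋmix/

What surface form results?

/m/ after /ŋ/ (velar) → [ŋ]

[vive#ŋŋix]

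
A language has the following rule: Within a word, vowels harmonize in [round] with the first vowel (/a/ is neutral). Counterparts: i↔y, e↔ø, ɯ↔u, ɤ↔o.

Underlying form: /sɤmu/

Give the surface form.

/u/ harmonizes with /ɤ/ ([-round]) → [ɯ]

[sɤmɯ]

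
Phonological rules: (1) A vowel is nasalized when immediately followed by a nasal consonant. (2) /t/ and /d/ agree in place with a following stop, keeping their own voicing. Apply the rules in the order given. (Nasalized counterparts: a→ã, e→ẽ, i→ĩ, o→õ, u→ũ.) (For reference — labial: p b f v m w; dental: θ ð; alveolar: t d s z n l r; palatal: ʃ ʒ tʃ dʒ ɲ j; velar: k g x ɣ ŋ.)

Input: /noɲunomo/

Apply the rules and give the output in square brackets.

Rule 1: /o/ before nasal /ɲ/ → [õ]
Rule 1: /u/ before nasal /n/ → [ũ]
Rule 1: /o/ before nasal /m/ → [õ]
After rule 1: nõɲũnõmo
Rule 2: no segment meets the rule's conditions; no change.

[nõɲũnõmo]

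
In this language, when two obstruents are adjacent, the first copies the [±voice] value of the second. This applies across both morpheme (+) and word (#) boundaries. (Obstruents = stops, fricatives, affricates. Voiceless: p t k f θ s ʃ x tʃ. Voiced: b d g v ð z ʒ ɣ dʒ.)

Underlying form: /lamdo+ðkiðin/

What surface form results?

[lamdo+θkiðin]

/ð/ before /k/ (voiceless) → [θ]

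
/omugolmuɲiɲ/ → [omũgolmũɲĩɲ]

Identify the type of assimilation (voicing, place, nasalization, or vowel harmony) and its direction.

nasalization, progressive

/u/→[ũ] /u/→[ũ] /i/→[ĩ].
Each target copies a feature from the preceding segment, so the direction is progressive.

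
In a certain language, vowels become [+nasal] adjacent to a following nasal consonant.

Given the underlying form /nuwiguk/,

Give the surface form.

no segment meets the rule's conditions; no change.

[nuwiguk]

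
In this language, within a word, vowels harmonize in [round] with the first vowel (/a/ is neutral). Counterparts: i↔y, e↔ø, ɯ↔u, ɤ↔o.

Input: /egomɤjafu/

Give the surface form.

/o/ harmonizes with /e/ ([-round]) → [ɤ]
/u/ harmonizes with /e/ ([-round]) → [ɯ]

[egɤmɤjafɯ]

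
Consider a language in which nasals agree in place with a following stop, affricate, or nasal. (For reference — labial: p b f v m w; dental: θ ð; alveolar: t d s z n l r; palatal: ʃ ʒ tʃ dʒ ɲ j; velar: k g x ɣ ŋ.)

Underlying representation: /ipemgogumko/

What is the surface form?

/m/ before /g/ (velar) → [ŋ]
/m/ before /k/ (velar) → [ŋ]

[ipeŋgoguŋko]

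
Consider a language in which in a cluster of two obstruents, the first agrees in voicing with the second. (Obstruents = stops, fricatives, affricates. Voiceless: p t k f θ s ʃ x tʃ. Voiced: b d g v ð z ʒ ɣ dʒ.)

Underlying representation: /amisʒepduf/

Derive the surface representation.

[amizʒebduf]

/s/ before /ʒ/ (voiced) → [z]
/p/ before /d/ (voiced) → [b]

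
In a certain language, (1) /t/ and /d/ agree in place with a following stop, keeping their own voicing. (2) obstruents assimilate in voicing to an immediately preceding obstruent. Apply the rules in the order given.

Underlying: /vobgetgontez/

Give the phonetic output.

[vobgekkontez]

Rule 1: /t/ before /g/ (velar) → [k]
After rule 1: vobgekgontez
Rule 2: /g/ after /k/ (voiceless) → [k]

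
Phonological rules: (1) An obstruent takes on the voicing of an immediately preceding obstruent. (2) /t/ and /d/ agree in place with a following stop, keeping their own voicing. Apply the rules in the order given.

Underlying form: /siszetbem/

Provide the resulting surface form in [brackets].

Rule 1: /z/ after /s/ (voiceless) → [s]
Rule 1: /b/ after /t/ (voiceless) → [p]
After rule 1: sissetpem
Rule 2: /t/ before /p/ (labial) → [p]

[sisseppem]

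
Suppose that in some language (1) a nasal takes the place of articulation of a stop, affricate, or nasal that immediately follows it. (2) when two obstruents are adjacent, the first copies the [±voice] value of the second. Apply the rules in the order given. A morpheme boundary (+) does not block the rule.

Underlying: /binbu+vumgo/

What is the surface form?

[bimbu+vuŋgo]

Rule 1: /n/ before /b/ (labial) → [m]
Rule 1: /m/ before /g/ (velar) → [ŋ]
After rule 1: bimbu+vuŋgo
Rule 2: no segment meets the rule's conditions; no change.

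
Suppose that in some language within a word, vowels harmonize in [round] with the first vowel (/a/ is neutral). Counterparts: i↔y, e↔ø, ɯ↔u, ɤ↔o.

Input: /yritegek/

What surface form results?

[yrytøgøk]

/i/ harmonizes with /y/ ([+round]) → [y]
/e/ harmonizes with /y/ ([+round]) → [ø]
/e/ harmonizes with /y/ ([+round]) → [ø]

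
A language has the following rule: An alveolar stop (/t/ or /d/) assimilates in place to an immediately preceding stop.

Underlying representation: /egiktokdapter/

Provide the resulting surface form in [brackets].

[egikkokgapper]

/t/ after /k/ (velar) → [k]
/d/ after /k/ (velar) → [g]
/t/ after /p/ (labial) → [p]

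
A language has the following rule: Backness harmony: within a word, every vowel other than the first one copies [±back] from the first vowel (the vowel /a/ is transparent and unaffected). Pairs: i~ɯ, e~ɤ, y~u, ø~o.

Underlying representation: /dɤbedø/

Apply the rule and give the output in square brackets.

/e/ harmonizes with /ɤ/ ([+back]) → [ɤ]
/ø/ harmonizes with /ɤ/ ([+back]) → [o]

[dɤbɤdo]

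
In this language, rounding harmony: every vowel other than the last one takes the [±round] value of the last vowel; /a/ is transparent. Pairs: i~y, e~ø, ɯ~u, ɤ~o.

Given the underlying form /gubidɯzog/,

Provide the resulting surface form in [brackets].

/i/ harmonizes with /o/ ([+round]) → [y]
/ɯ/ harmonizes with /o/ ([+round]) → [u]

[gubyduzog]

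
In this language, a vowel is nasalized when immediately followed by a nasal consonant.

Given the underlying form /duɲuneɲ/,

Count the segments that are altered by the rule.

/u/ before nasal /ɲ/ → [ũ]
/u/ before nasal /n/ → [ũ]
/e/ before nasal /ɲ/ → [ẽ]
3 segments change.

3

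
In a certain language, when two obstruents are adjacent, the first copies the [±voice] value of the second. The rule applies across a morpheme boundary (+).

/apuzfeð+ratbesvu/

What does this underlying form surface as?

/z/ before /f/ (voiceless) → [s]
/t/ before /b/ (voiced) → [d]
/s/ before /v/ (voiced) → [z]

[apusfeð+radbezvu]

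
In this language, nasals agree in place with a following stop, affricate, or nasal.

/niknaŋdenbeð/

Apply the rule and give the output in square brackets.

/ŋ/ before /d/ (alveolar) → [n]
/n/ before /b/ (labial) → [m]

[niknandembeð]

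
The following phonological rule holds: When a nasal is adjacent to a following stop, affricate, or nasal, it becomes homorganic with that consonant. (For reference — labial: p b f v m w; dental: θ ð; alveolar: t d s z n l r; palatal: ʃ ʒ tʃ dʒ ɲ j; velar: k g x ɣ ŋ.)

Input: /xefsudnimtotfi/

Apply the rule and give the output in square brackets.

[xefsudnintotfi]

/m/ before /t/ (alveolar) → [n]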